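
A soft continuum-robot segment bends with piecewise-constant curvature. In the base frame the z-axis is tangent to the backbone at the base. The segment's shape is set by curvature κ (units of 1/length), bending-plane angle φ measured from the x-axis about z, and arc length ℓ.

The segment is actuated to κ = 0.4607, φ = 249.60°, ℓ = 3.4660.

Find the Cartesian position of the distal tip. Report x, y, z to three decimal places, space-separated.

-0.776 -2.087 2.170

θ = κ·ℓ = 0.4607 × 3.4660 = 1.59679 rad
ρ = (1 − cos θ)/κ = (1 − -0.02599)/0.4607 = 2.22702
z = sin θ / κ = 0.99966/0.4607 = 2.16988
x = ρ cos φ = 2.22702 × cos(249.60°) = -0.77628
y = ρ sin φ = 2.22702 × sin(249.60°) = -2.08734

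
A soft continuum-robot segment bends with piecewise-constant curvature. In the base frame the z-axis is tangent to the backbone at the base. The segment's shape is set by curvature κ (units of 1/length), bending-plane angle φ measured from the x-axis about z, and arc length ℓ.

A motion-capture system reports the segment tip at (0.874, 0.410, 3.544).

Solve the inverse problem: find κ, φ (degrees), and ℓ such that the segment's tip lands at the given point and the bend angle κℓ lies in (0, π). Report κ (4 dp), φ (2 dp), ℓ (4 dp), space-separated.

0.1431 25.13 3.7168

ρ = √(x²+y²) = √(0.874² + 0.410²) = 0.96539
φ = atan2(y, x) mod 360° = atan2(0.410, 0.874) = 25.1316°
|p|² = ρ² + z² = 0.96539² + 3.544² = 13.49191
κ = 2ρ / |p|² = 2×0.96539 / 13.49191 = 0.14311
θ = 2·atan2(ρ, z) = 2·atan2(0.96539, 3.544) = 0.53190 rad
ℓ = θ/κ = 0.53190/0.14311 = 3.71679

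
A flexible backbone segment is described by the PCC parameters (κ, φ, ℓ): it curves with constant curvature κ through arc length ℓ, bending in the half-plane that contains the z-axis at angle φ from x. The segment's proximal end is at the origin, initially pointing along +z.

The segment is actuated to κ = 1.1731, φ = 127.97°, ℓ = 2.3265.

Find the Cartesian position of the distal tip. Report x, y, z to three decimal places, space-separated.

θ = κ·ℓ = 1.1731 × 2.3265 = 2.72922 rad
ρ = (1 − cos θ)/κ = (1 − -0.91617)/1.1731 = 1.63343
z = sin θ / κ = 0.40079/1.1731 = 0.34165
x = ρ cos φ = 1.63343 × cos(127.97°) = -1.00496
y = ρ sin φ = 1.63343 × sin(127.97°) = 1.28768

-1.005 1.288 0.342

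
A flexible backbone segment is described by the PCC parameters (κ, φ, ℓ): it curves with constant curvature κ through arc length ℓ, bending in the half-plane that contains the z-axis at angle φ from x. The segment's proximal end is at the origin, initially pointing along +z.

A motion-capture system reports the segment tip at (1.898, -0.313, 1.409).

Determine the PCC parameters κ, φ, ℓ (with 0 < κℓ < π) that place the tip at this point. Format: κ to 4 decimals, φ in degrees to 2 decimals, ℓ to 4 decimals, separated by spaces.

ρ = √(x²+y²) = √(1.898² + -0.313²) = 1.92364
φ = atan2(y, x) mod 360° = atan2(-0.313, 1.898) = 350.6356°
|p|² = ρ² + z² = 1.92364² + 1.409² = 5.68565
κ = 2ρ / |p|² = 2×1.92364 / 5.68565 = 0.67666
θ = 2·atan2(ρ, z) = 2·atan2(1.92364, 1.409) = 1.87722 rad
ℓ = θ/κ = 1.87722/0.67666 = 2.77424

0.6767 350.64 2.7742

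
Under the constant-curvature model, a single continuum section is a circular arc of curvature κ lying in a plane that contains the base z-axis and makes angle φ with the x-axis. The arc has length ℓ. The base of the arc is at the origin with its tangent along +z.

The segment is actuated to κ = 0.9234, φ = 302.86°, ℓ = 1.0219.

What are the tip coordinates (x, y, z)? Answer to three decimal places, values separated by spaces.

θ = κ·ℓ = 0.9234 × 1.0219 = 0.94362 rad
ρ = (1 − cos θ)/κ = (1 − 0.58686)/0.9234 = 0.44741
z = sin θ / κ = 0.80969/0.9234 = 0.87686
x = ρ cos φ = 0.44741 × cos(302.86°) = 0.24276
y = ρ sin φ = 0.44741 × sin(302.86°) = -0.37583

0.243 -0.376 0.877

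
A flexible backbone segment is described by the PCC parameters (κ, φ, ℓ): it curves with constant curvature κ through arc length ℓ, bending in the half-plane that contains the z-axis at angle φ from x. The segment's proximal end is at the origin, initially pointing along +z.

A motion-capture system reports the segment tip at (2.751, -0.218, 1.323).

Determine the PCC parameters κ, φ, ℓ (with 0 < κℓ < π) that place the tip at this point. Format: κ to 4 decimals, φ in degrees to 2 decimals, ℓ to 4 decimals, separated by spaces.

0.5893 355.47 3.8139

ρ = √(x²+y²) = √(2.751² + -0.218²) = 2.75962
φ = atan2(y, x) mod 360° = atan2(-0.218, 2.751) = 355.4691°
|p|² = ρ² + z² = 2.75962² + 1.323² = 9.36585
κ = 2ρ / |p|² = 2×2.75962 / 9.36585 = 0.58929
θ = 2·atan2(ρ, z) = 2·atan2(2.75962, 1.323) = 2.24751 rad
ℓ = θ/κ = 2.24751/0.58929 = 3.81389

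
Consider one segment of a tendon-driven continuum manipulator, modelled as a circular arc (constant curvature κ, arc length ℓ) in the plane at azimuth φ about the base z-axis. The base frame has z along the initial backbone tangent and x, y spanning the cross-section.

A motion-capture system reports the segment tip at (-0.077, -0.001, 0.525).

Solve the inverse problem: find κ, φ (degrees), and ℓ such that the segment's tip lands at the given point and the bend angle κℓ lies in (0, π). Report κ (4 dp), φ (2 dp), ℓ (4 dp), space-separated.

0.5470 180.74 0.5325

ρ = √(x²+y²) = √(-0.077² + -0.001²) = 0.07701
φ = atan2(y, x) mod 360° = atan2(-0.001, -0.077) = 180.7441°
|p|² = ρ² + z² = 0.07701² + 0.525² = 0.28155
κ = 2ρ / |p|² = 2×0.07701 / 0.28155 = 0.54701
θ = 2·atan2(ρ, z) = 2·atan2(0.07701, 0.525) = 0.29128 rad
ℓ = θ/κ = 0.29128/0.54701 = 0.53250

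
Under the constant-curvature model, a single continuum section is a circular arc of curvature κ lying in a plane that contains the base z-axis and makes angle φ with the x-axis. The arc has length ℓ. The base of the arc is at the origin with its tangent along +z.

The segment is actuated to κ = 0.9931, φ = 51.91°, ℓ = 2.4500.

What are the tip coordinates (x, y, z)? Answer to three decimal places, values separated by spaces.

1.093 1.394 0.655

θ = κ·ℓ = 0.9931 × 2.4500 = 2.43310 rad
ρ = (1 − cos θ)/κ = (1 − -0.75934)/0.9931 = 1.77156
z = sin θ / κ = 0.65069/0.9931 = 0.65521
x = ρ cos φ = 1.77156 × cos(51.91°) = 1.09288
y = ρ sin φ = 1.77156 × sin(51.91°) = 1.39430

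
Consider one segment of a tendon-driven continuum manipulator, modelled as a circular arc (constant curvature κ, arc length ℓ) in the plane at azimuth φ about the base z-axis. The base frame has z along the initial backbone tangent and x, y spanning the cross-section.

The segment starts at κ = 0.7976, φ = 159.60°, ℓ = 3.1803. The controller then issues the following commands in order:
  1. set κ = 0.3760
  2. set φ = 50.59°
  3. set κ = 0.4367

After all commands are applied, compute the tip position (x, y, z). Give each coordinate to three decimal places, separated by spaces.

initial: κ=0.7976, φ=159.60°, ℓ=3.1803
cmd 1: set κ=0.3760 → (κ,φ,ℓ)=(0.3760,159.60°,3.1803) → tip=(-1.5797,0.5875,2.4748)
cmd 2: set φ=50.59° → (κ,φ,ℓ)=(0.3760,50.59°,3.1803) → tip=(1.0700,1.3022,2.4748)
cmd 3: set κ=0.4367 → (κ,φ,ℓ)=(0.4367,50.59°,3.1803) → tip=(1.1907,1.4491,2.2521)

1.191 1.449 2.252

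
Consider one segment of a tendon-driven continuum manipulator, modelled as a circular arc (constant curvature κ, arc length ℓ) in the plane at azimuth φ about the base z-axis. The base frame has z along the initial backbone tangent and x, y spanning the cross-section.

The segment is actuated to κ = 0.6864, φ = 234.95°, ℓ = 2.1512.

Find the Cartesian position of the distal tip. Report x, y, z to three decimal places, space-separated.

-0.758 -1.080 1.450

θ = κ·ℓ = 0.6864 × 2.1512 = 1.47658 rad
ρ = (1 − cos θ)/κ = (1 − 0.09407)/0.6864 = 1.31982
z = sin θ / κ = 0.99557/0.6864 = 1.45042
x = ρ cos φ = 1.31982 × cos(234.95°) = -0.75796
y = ρ sin φ = 1.31982 × sin(234.95°) = -1.08047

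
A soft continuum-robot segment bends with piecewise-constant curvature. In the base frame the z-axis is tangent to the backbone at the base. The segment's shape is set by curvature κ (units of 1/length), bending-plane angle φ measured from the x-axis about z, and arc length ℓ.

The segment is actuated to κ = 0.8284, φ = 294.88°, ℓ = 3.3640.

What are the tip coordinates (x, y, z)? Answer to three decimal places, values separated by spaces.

0.984 -2.122 0.419

θ = κ·ℓ = 0.8284 × 3.3640 = 2.78674 rad
ρ = (1 − cos θ)/κ = (1 − -0.93770)/0.8284 = 2.33908
z = sin θ / κ = 0.34745/0.8284 = 0.41943
x = ρ cos φ = 2.33908 × cos(294.88°) = 0.98410
y = ρ sin φ = 2.33908 × sin(294.88°) = -2.12200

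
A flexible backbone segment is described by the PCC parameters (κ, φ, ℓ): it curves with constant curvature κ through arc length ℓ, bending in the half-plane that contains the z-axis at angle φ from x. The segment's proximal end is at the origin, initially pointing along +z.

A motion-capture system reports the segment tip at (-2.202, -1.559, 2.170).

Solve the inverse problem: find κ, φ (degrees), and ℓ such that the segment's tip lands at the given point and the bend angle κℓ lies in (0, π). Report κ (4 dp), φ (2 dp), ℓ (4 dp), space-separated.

0.4501 215.30 3.9699

ρ = √(x²+y²) = √(-2.202² + -1.559²) = 2.69802
φ = atan2(y, x) mod 360° = atan2(-1.559, -2.202) = 215.2982°
|p|² = ρ² + z² = 2.69802² + 2.170² = 11.98818
κ = 2ρ / |p|² = 2×2.69802 / 11.98818 = 0.45011
θ = 2·atan2(ρ, z) = 2·atan2(2.69802, 2.170) = 1.78688 rad
ℓ = θ/κ = 1.78688/0.45011 = 3.96986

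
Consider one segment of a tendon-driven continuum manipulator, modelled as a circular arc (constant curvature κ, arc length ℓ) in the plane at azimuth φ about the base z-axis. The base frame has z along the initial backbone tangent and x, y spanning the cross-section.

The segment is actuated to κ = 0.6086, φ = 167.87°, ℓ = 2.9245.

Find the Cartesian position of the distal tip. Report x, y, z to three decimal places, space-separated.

-1.940 0.417 1.607

θ = κ·ℓ = 0.6086 × 2.9245 = 1.77985 rad
ρ = (1 − cos θ)/κ = (1 − -0.20753)/0.6086 = 1.98412
z = sin θ / κ = 0.97823/0.6086 = 1.60734
x = ρ cos φ = 1.98412 × cos(167.87°) = -1.93982
y = ρ sin φ = 1.98412 × sin(167.87°) = 0.41692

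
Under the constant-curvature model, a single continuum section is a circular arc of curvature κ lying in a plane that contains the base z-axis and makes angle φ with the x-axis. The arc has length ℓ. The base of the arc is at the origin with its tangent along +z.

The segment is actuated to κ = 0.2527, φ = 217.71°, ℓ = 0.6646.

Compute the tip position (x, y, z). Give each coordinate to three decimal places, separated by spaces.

θ = κ·ℓ = 0.2527 × 0.6646 = 0.16794 rad
ρ = (1 − cos θ)/κ = (1 − 0.98593)/0.2527 = 0.05568
z = sin θ / κ = 0.16716/0.2527 = 0.66148
x = ρ cos φ = 0.05568 × cos(217.71°) = -0.04405
y = ρ sin φ = 0.05568 × sin(217.71°) = -0.03406

-0.044 -0.034 0.661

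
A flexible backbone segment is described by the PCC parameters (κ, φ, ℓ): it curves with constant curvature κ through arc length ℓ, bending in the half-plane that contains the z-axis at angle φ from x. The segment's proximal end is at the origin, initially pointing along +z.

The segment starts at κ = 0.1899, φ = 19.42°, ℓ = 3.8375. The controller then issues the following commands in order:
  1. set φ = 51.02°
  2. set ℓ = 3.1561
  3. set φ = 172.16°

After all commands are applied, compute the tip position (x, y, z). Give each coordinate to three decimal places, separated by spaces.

initial: κ=0.1899, φ=19.42°, ℓ=3.8375
cmd 1: set φ=51.02° → (κ,φ,ℓ)=(0.1899,51.02°,3.8375) → tip=(0.8413,1.0397,3.5067)
cmd 2: set ℓ=3.1561 → (κ,φ,ℓ)=(0.1899,51.02°,3.1561) → tip=(0.5774,0.7135,2.9705)
cmd 3: set φ=172.16° → (κ,φ,ℓ)=(0.1899,172.16°,3.1561) → tip=(-0.9092,0.1252,2.9705)

-0.909 0.125 2.971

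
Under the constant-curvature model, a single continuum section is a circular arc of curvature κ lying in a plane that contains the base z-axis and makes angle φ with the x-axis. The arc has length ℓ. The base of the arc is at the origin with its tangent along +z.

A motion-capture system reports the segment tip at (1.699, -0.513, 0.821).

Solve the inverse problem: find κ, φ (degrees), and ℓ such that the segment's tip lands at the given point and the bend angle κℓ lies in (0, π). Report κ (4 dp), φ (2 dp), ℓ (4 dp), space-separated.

0.9283 343.20 2.4508

ρ = √(x²+y²) = √(1.699² + -0.513²) = 1.77476
φ = atan2(y, x) mod 360° = atan2(-0.513, 1.699) = 343.1987°
|p|² = ρ² + z² = 1.77476² + 0.821² = 3.82381
κ = 2ρ / |p|² = 2×1.77476 / 3.82381 = 0.92827
θ = 2·atan2(ρ, z) = 2·atan2(1.77476, 0.821) = 2.27503 rad
ℓ = θ/κ = 2.27503/0.92827 = 2.45084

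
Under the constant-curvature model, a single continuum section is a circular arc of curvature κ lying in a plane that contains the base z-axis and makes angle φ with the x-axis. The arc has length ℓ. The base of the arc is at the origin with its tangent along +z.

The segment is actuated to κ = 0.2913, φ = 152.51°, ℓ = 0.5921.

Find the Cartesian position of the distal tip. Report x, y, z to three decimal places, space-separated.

θ = κ·ℓ = 0.2913 × 0.5921 = 0.17248 rad
ρ = (1 − cos θ)/κ = (1 − 0.98516)/0.2913 = 0.05094
z = sin θ / κ = 0.17162/0.2913 = 0.58917
x = ρ cos φ = 0.05094 × cos(152.51°) = -0.04518
y = ρ sin φ = 0.05094 × sin(152.51°) = 0.02351

-0.045 0.024 0.589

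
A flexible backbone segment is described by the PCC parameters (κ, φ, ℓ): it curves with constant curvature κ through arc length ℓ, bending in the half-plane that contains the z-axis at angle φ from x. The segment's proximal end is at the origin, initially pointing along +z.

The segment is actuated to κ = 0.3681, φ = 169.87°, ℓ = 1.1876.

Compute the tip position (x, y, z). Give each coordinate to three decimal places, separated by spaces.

θ = κ·ℓ = 0.3681 × 1.1876 = 0.43716 rad
ρ = (1 − cos θ)/κ = (1 − 0.90596)/0.3681 = 0.25548
z = sin θ / κ = 0.42336/0.3681 = 1.15013
x = ρ cos φ = 0.25548 × cos(169.87°) = -0.25149
y = ρ sin φ = 0.25548 × sin(169.87°) = 0.04493

-0.251 0.045 1.150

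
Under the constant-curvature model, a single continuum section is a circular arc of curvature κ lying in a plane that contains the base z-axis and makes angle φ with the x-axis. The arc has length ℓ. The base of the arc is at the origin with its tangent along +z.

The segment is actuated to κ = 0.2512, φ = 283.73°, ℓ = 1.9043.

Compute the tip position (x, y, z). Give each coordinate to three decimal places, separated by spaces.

0.106 -0.434 1.833

θ = κ·ℓ = 0.2512 × 1.9043 = 0.47836 rad
ρ = (1 − cos θ)/κ = (1 − 0.88775)/0.2512 = 0.44685
z = sin θ / κ = 0.46032/0.2512 = 1.83250
x = ρ cos φ = 0.44685 × cos(283.73°) = 0.10606
y = ρ sin φ = 0.44685 × sin(283.73°) = -0.43408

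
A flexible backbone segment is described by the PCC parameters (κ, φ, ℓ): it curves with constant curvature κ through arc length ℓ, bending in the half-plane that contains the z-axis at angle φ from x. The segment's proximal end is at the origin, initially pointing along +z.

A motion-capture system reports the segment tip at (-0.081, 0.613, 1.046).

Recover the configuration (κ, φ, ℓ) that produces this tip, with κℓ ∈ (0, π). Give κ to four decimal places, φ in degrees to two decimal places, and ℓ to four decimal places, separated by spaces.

ρ = √(x²+y²) = √(-0.081² + 0.613²) = 0.61833
φ = atan2(y, x) mod 360° = atan2(0.613, -0.081) = 97.5273°
|p|² = ρ² + z² = 0.61833² + 1.046² = 1.47645
κ = 2ρ / |p|² = 2×0.61833 / 1.47645 = 0.83759
θ = 2·atan2(ρ, z) = 2·atan2(0.61833, 1.046) = 1.06775 rad
ℓ = θ/κ = 1.06775/0.83759 = 1.27479

0.8376 97.53 1.2748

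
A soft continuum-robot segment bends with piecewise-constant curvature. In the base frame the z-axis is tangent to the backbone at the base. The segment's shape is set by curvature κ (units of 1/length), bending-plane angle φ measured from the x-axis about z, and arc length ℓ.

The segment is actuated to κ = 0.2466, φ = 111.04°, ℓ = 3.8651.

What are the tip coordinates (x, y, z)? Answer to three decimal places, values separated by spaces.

θ = κ·ℓ = 0.2466 × 3.8651 = 0.95313 rad
ρ = (1 − cos θ)/κ = (1 − 0.57913)/0.2466 = 1.70669
z = sin θ / κ = 0.81523/0.2466 = 3.30590
x = ρ cos φ = 1.70669 × cos(111.04°) = -0.61273
y = ρ sin φ = 1.70669 × sin(111.04°) = 1.59290

-0.613 1.593 3.306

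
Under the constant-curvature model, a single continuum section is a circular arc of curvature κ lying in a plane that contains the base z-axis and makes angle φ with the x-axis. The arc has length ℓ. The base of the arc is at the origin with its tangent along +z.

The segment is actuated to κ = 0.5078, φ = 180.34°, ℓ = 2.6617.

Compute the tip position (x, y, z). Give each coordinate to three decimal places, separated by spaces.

θ = κ·ℓ = 0.5078 × 2.6617 = 1.35161 rad
ρ = (1 − cos θ)/κ = (1 − 0.21743)/0.5078 = 1.54109
z = sin θ / κ = 0.97607/0.5078 = 1.92216
x = ρ cos φ = 1.54109 × cos(180.34°) = -1.54106
y = ρ sin φ = 1.54109 × sin(180.34°) = -0.00914

-1.541 -0.009 1.922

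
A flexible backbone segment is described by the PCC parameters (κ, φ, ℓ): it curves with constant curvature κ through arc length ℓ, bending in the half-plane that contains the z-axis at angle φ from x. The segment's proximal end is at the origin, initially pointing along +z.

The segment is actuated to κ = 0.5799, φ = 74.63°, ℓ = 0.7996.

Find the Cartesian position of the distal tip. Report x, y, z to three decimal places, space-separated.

0.048 0.176 0.771

θ = κ·ℓ = 0.5799 × 0.7996 = 0.46369 rad
ρ = (1 − cos θ)/κ = (1 − 0.89441)/0.5799 = 0.18208
z = sin θ / κ = 0.44725/0.5799 = 0.77125
x = ρ cos φ = 0.18208 × cos(74.63°) = 0.04826
y = ρ sin φ = 0.18208 × sin(74.63°) = 0.17557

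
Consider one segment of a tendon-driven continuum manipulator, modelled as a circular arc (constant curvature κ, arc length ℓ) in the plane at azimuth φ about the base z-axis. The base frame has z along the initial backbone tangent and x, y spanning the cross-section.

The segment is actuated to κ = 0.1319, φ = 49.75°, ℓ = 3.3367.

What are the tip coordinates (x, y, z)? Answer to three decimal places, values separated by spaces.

θ = κ·ℓ = 0.1319 × 3.3367 = 0.44011 rad
ρ = (1 − cos θ)/κ = (1 − 0.90470)/0.1319 = 0.72248
z = sin θ / κ = 0.42604/0.1319 = 3.23002
x = ρ cos φ = 0.72248 × cos(49.75°) = 0.46681
y = ρ sin φ = 0.72248 × sin(49.75°) = 0.55142

0.467 0.551 3.230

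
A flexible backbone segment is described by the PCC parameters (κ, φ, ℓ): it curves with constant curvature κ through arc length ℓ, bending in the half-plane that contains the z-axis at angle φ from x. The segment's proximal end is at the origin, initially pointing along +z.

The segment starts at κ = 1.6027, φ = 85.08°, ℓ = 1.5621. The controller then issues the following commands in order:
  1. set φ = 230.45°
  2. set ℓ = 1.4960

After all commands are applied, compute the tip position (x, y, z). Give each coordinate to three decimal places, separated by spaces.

initial: κ=1.6027, φ=85.08°, ℓ=1.5621
cmd 1: set φ=230.45° → (κ,φ,ℓ)=(1.6027,230.45°,1.5621) → tip=(-0.7164,-0.8676,0.3716)
cmd 2: set ℓ=1.4960 → (κ,φ,ℓ)=(1.6027,230.45°,1.4960) → tip=(-0.6896,-0.8351,0.4225)

-0.690 -0.835 0.423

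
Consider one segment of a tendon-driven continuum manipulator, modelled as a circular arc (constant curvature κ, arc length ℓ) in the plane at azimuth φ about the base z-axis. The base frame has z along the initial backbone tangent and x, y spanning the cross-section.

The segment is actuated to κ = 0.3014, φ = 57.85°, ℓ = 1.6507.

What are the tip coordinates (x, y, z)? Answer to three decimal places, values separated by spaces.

0.214 0.341 1.583

θ = κ·ℓ = 0.3014 × 1.6507 = 0.49752 rad
ρ = (1 − cos θ)/κ = (1 − 0.87877)/0.3014 = 0.40223
z = sin θ / κ = 0.47725/0.3014 = 1.58344
x = ρ cos φ = 0.40223 × cos(57.85°) = 0.21404
y = ρ sin φ = 0.40223 × sin(57.85°) = 0.34055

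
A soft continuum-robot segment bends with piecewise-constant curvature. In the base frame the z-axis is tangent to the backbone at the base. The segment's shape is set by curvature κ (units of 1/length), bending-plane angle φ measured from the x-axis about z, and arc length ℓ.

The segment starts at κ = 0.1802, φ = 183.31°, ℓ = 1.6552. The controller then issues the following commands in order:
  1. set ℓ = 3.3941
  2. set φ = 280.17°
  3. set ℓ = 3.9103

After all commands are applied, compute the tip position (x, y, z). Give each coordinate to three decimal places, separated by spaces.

initial: κ=0.1802, φ=183.31°, ℓ=1.6552
cmd 1: set ℓ=3.3941 → (κ,φ,ℓ)=(0.1802,183.31°,3.3941) → tip=(-1.0043,-0.0581,3.1864)
cmd 2: set φ=280.17° → (κ,φ,ℓ)=(0.1802,280.17°,3.3941) → tip=(0.1776,-0.9902,3.1864)
cmd 3: set ℓ=3.9103 → (κ,φ,ℓ)=(0.1802,280.17°,3.9103) → tip=(0.2334,-1.3008,3.5947)

0.233 -1.301 3.595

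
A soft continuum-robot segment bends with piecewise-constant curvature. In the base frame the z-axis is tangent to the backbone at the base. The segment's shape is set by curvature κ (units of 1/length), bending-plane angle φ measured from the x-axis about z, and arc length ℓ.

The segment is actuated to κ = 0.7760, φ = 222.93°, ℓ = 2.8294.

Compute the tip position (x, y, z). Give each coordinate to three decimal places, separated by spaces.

-1.495 -1.391 1.045

θ = κ·ℓ = 0.7760 × 2.8294 = 2.19561 rad
ρ = (1 − cos θ)/κ = (1 − -0.58495)/0.7760 = 2.04246
z = sin θ / κ = 0.81107/0.7760 = 1.04519
x = ρ cos φ = 2.04246 × cos(222.93°) = -1.49546
y = ρ sin φ = 2.04246 × sin(222.93°) = -1.39113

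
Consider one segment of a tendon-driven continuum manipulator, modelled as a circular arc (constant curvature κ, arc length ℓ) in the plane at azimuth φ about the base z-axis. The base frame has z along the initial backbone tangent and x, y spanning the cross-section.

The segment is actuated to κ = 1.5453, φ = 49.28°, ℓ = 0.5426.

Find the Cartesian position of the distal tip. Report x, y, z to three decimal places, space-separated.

θ = κ·ℓ = 1.5453 × 0.5426 = 0.83848 rad
ρ = (1 − cos θ)/κ = (1 − 0.66859)/1.5453 = 0.21446
z = sin θ / κ = 0.74363/1.5453 = 0.48122
x = ρ cos φ = 0.21446 × cos(49.28°) = 0.13991
y = ρ sin φ = 0.21446 × sin(49.28°) = 0.16254

0.140 0.163 0.481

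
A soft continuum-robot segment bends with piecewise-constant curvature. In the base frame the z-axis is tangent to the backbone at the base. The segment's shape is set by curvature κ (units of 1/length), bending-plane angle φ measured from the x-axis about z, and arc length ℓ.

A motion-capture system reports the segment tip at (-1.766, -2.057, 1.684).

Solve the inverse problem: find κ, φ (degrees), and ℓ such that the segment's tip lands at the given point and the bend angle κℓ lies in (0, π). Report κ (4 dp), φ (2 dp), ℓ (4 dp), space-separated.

0.5323 229.35 3.8133

ρ = √(x²+y²) = √(-1.766² + -2.057²) = 2.71109
φ = atan2(y, x) mod 360° = atan2(-2.057, -1.766) = 229.3529°
|p|² = ρ² + z² = 2.71109² + 1.684² = 10.18586
κ = 2ρ / |p|² = 2×2.71109 / 10.18586 = 0.53232
θ = 2·atan2(ρ, z) = 2·atan2(2.71109, 1.684) = 2.02994 rad
ℓ = θ/κ = 2.02994/0.53232 = 3.81335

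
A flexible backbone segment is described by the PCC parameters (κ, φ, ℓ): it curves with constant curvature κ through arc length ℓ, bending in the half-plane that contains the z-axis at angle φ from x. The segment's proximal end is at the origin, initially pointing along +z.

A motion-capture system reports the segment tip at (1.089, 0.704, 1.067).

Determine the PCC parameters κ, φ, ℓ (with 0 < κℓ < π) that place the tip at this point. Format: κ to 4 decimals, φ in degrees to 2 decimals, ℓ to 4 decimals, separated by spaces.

0.9197 32.88 1.9187

ρ = √(x²+y²) = √(1.089² + 0.704²) = 1.29674
φ = atan2(y, x) mod 360° = atan2(0.704, 1.089) = 32.8812°
|p|² = ρ² + z² = 1.29674² + 1.067² = 2.82003
κ = 2ρ / |p|² = 2×1.29674 / 2.82003 = 0.91967
θ = 2·atan2(ρ, z) = 2·atan2(1.29674, 1.067) = 1.76458 rad
ℓ = θ/κ = 1.76458/0.91967 = 1.91871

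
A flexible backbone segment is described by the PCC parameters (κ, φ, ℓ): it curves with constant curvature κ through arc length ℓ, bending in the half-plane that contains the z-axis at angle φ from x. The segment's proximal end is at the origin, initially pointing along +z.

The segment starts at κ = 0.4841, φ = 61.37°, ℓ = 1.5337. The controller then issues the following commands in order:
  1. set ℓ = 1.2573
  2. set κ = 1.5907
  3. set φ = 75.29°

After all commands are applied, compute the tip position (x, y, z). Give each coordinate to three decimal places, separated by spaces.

initial: κ=0.4841, φ=61.37°, ℓ=1.5337
cmd 1: set ℓ=1.2573 → (κ,φ,ℓ)=(0.4841,61.37°,1.2573) → tip=(0.1777,0.3256,1.1811)
cmd 2: set κ=1.5907 → (κ,φ,ℓ)=(1.5907,61.37°,1.2573) → tip=(0.4266,0.7814,0.5716)
cmd 3: set φ=75.29° → (κ,φ,ℓ)=(1.5907,75.29°,1.2573) → tip=(0.2261,0.8611,0.5716)

0.226 0.861 0.572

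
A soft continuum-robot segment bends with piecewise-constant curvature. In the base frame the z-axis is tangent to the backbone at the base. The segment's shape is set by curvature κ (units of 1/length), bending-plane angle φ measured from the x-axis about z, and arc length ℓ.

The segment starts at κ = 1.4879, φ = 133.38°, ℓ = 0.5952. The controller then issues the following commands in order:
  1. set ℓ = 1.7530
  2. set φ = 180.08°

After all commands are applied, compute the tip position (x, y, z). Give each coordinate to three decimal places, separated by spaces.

initial: κ=1.4879, φ=133.38°, ℓ=0.5952
cmd 1: set ℓ=1.7530 → (κ,φ,ℓ)=(1.4879,133.38°,1.7530) → tip=(-0.8591,0.9091,0.3417)
cmd 2: set φ=180.08° → (κ,φ,ℓ)=(1.4879,180.08°,1.7530) → tip=(-1.2508,-0.0017,0.3417)

-1.251 -0.002 0.342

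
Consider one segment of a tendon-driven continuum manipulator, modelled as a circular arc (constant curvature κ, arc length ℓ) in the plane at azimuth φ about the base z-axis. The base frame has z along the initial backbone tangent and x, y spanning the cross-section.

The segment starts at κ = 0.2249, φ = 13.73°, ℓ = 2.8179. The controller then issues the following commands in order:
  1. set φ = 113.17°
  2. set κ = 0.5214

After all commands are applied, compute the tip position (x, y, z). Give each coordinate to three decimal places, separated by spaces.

-0.678 1.584 1.908

initial: κ=0.2249, φ=13.73°, ℓ=2.8179
cmd 1: set φ=113.17° → (κ,φ,ℓ)=(0.2249,113.17°,2.8179) → tip=(-0.3397,0.7938,2.6330)
cmd 2: set κ=0.5214 → (κ,φ,ℓ)=(0.5214,113.17°,2.8179) → tip=(-0.6781,1.5845,1.9080)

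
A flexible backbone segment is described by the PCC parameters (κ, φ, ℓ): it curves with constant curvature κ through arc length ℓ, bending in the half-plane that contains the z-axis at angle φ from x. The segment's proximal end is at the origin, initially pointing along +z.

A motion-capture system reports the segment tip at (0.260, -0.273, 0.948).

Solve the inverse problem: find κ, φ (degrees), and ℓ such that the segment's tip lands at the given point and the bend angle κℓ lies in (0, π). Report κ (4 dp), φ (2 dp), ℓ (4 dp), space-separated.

0.7244 313.60 1.0450

ρ = √(x²+y²) = √(0.260² + -0.273²) = 0.37700
φ = atan2(y, x) mod 360° = atan2(-0.273, 0.260) = 313.6028°
|p|² = ρ² + z² = 0.37700² + 0.948² = 1.04083
κ = 2ρ / |p|² = 2×0.37700 / 1.04083 = 0.72442
θ = 2·atan2(ρ, z) = 2·atan2(0.37700, 0.948) = 0.75701 rad
ℓ = θ/κ = 0.75701/0.72442 = 1.04499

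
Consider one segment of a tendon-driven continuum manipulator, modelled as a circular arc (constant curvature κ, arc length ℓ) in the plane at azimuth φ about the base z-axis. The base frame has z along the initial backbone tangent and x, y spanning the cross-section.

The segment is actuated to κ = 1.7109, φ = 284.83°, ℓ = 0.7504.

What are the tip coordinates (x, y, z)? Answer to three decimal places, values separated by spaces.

0.107 -0.405 0.561

θ = κ·ℓ = 1.7109 × 0.7504 = 1.28386 rad
ρ = (1 − cos θ)/κ = (1 − 0.28302)/1.7109 = 0.41907
z = sin θ / κ = 0.95912/1.7109 = 0.56059
x = ρ cos φ = 0.41907 × cos(284.83°) = 0.10726
y = ρ sin φ = 0.41907 × sin(284.83°) = -0.40511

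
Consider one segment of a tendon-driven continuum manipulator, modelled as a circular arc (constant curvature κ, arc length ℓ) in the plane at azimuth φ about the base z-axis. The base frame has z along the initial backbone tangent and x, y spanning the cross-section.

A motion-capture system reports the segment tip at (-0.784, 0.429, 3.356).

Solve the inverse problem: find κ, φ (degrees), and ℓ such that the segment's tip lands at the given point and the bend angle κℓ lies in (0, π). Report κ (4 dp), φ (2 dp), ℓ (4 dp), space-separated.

0.1482 151.31 3.5125

ρ = √(x²+y²) = √(-0.784² + 0.429²) = 0.89370
φ = atan2(y, x) mod 360° = atan2(0.429, -0.784) = 151.3128°
|p|² = ρ² + z² = 0.89370² + 3.356² = 12.06143
κ = 2ρ / |p|² = 2×0.89370 / 12.06143 = 0.14819
θ = 2·atan2(ρ, z) = 2·atan2(0.89370, 3.356) = 0.52052 rad
ℓ = θ/κ = 0.52052/0.14819 = 3.51248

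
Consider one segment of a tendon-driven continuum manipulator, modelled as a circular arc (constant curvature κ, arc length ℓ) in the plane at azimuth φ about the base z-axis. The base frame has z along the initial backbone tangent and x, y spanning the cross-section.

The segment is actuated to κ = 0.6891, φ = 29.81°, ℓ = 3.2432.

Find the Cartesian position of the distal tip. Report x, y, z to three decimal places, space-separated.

θ = κ·ℓ = 0.6891 × 3.2432 = 2.23489 rad
ρ = (1 − cos θ)/κ = (1 − -0.61634)/0.6891 = 2.34559
z = sin θ / κ = 0.78748/0.6891 = 1.14276
x = ρ cos φ = 2.34559 × cos(29.81°) = 2.03522
y = ρ sin φ = 2.34559 × sin(29.81°) = 1.16605

2.035 1.166 1.143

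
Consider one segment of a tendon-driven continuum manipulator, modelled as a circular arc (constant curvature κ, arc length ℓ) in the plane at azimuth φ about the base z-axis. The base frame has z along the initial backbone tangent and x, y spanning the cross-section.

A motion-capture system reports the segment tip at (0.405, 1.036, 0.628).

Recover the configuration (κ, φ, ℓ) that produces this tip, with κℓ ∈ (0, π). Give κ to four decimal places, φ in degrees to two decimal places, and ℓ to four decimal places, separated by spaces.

ρ = √(x²+y²) = √(0.405² + 1.036²) = 1.11235
φ = atan2(y, x) mod 360° = atan2(1.036, 0.405) = 68.6481°
|p|² = ρ² + z² = 1.11235² + 0.628² = 1.63170
κ = 2ρ / |p|² = 2×1.11235 / 1.63170 = 1.36342
θ = 2·atan2(ρ, z) = 2·atan2(1.11235, 0.628) = 2.11367 rad
ℓ = θ/κ = 2.11367/1.36342 = 1.55027

1.3634 68.65 1.5503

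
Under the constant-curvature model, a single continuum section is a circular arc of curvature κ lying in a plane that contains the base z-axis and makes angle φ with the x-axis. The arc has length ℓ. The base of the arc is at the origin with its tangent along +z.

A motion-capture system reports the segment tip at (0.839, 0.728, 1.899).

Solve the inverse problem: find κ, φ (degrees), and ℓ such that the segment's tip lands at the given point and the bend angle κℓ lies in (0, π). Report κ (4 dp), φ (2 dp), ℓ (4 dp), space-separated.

0.4590 40.95 2.3062

ρ = √(x²+y²) = √(0.839² + 0.728²) = 1.11081
φ = atan2(y, x) mod 360° = atan2(0.728, 0.839) = 40.9482°
|p|² = ρ² + z² = 1.11081² + 1.899² = 4.84011
κ = 2ρ / |p|² = 2×1.11081 / 4.84011 = 0.45900
θ = 2·atan2(ρ, z) = 2·atan2(1.11081, 1.899) = 1.05855 rad
ℓ = θ/κ = 1.05855/0.45900 = 2.30620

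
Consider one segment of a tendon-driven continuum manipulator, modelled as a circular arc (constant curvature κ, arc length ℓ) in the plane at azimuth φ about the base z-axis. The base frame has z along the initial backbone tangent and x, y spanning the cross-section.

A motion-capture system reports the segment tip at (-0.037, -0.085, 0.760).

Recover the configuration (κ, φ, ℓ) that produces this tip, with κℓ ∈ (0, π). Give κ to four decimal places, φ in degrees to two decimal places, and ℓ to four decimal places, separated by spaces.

ρ = √(x²+y²) = √(-0.037² + -0.085²) = 0.09270
φ = atan2(y, x) mod 360° = atan2(-0.085, -0.037) = 246.4768°
|p|² = ρ² + z² = 0.09270² + 0.760² = 0.58619
κ = 2ρ / |p|² = 2×0.09270 / 0.58619 = 0.31629
θ = 2·atan2(ρ, z) = 2·atan2(0.09270, 0.760) = 0.24276 rad
ℓ = θ/κ = 0.24276/0.31629 = 0.76752

0.3163 246.48 0.7675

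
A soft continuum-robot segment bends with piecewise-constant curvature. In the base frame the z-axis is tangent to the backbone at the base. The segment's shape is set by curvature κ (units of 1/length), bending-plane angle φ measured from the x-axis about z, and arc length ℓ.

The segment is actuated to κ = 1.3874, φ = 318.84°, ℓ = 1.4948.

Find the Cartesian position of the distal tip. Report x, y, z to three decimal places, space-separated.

θ = κ·ℓ = 1.3874 × 1.4948 = 2.07389 rad
ρ = (1 − cos θ)/κ = (1 − -0.48213)/1.3874 = 1.06828
z = sin θ / κ = 0.87610/1.3874 = 0.63147
x = ρ cos φ = 1.06828 × cos(318.84°) = 0.80428
y = ρ sin φ = 1.06828 × sin(318.84°) = -0.70310

0.804 -0.703 0.631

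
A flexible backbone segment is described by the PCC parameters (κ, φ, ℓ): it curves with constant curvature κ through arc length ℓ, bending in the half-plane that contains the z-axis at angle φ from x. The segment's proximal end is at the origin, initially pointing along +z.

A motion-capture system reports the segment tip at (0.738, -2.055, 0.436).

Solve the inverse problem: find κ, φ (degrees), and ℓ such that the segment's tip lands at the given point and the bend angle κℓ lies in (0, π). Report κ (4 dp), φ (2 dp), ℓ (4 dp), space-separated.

ρ = √(x²+y²) = √(0.738² + -2.055²) = 2.18350
φ = atan2(y, x) mod 360° = atan2(-2.055, 0.738) = 289.7544°
|p|² = ρ² + z² = 2.18350² + 0.436² = 4.95777
κ = 2ρ / |p|² = 2×2.18350 / 4.95777 = 0.88084
θ = 2·atan2(ρ, z) = 2·atan2(2.18350, 0.436) = 2.74742 rad
ℓ = θ/κ = 2.74742/0.88084 = 3.11909

0.8808 289.75 3.1191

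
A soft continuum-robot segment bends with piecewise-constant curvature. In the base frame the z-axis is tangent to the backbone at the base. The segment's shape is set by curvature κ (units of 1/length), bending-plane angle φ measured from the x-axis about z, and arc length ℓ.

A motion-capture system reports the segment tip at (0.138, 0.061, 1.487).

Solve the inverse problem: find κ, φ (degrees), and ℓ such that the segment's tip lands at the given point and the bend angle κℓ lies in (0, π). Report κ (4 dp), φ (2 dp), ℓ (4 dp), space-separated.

0.1351 23.85 1.4972

ρ = √(x²+y²) = √(0.138² + 0.061²) = 0.15088
φ = atan2(y, x) mod 360° = atan2(0.061, 0.138) = 23.8468°
|p|² = ρ² + z² = 0.15088² + 1.487² = 2.23393
κ = 2ρ / |p|² = 2×0.15088 / 2.23393 = 0.13508
θ = 2·atan2(ρ, z) = 2·atan2(0.15088, 1.487) = 0.20224 rad
ℓ = θ/κ = 0.20224/0.13508 = 1.49719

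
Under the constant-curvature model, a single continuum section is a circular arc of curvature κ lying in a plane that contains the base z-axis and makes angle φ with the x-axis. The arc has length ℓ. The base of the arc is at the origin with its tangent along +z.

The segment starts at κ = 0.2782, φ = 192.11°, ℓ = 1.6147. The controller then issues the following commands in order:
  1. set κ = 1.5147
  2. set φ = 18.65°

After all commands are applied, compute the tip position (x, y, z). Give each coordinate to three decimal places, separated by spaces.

initial: κ=0.2782, φ=192.11°, ℓ=1.6147
cmd 1: set κ=1.5147 → (κ,φ,ℓ)=(1.5147,192.11°,1.6147) → tip=(-1.1410,-0.2448,0.4232)
cmd 2: set φ=18.65° → (κ,φ,ℓ)=(1.5147,18.65°,1.6147) → tip=(1.1056,0.3732,0.4232)

1.106 0.373 0.423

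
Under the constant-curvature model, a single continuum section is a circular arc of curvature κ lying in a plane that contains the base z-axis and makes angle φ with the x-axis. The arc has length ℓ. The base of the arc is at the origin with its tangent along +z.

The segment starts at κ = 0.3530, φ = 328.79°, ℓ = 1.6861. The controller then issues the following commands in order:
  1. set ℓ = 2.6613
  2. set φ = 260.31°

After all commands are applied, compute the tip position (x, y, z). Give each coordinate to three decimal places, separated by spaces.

-0.195 -1.144 2.287

initial: κ=0.3530, φ=328.79°, ℓ=1.6861
cmd 1: set ℓ=2.6613 → (κ,φ,ℓ)=(0.3530,328.79°,2.6613) → tip=(0.9928,-0.6015,2.2868)
cmd 2: set φ=260.31° → (κ,φ,ℓ)=(0.3530,260.31°,2.6613) → tip=(-0.1954,-1.1442,2.2868)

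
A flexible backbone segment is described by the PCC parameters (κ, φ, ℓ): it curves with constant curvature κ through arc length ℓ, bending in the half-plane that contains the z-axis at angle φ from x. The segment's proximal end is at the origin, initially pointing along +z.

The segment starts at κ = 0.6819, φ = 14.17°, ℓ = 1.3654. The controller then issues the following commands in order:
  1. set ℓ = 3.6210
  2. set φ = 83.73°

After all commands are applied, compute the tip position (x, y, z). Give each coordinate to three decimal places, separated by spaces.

0.285 2.598 0.913

initial: κ=0.6819, φ=14.17°, ℓ=1.3654
cmd 1: set ℓ=3.6210 → (κ,φ,ℓ)=(0.6819,14.17°,3.6210) → tip=(2.5342,0.6398,0.9135)
cmd 2: set φ=83.73° → (κ,φ,ℓ)=(0.6819,83.73°,3.6210) → tip=(0.2855,2.5981,0.9135)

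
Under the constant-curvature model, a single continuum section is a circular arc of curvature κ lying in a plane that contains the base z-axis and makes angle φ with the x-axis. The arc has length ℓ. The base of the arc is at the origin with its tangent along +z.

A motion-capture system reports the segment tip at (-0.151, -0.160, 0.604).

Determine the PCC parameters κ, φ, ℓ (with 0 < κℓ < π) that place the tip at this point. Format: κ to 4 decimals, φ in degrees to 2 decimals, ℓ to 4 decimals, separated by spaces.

ρ = √(x²+y²) = √(-0.151² + -0.160²) = 0.22000
φ = atan2(y, x) mod 360° = atan2(-0.160, -0.151) = 226.6576°
|p|² = ρ² + z² = 0.22000² + 0.604² = 0.41322
κ = 2ρ / |p|² = 2×0.22000 / 0.41322 = 1.06483
θ = 2·atan2(ρ, z) = 2·atan2(0.22000, 0.604) = 0.69861 rad
ℓ = θ/κ = 0.69861/1.06483 = 0.65608

1.0648 226.66 0.6561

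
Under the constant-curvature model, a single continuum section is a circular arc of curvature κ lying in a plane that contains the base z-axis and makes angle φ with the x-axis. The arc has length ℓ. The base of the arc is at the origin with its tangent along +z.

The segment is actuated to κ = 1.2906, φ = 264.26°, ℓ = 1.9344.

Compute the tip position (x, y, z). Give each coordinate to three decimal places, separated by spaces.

θ = κ·ℓ = 1.2906 × 1.9344 = 2.49654 rad
ρ = (1 − cos θ)/κ = (1 − -0.79907)/1.2906 = 1.39398
z = sin θ / κ = 0.60124/1.2906 = 0.46586
x = ρ cos φ = 1.39398 × cos(264.26°) = -0.13942
y = ρ sin φ = 1.39398 × sin(264.26°) = -1.38699

-0.139 -1.387 0.466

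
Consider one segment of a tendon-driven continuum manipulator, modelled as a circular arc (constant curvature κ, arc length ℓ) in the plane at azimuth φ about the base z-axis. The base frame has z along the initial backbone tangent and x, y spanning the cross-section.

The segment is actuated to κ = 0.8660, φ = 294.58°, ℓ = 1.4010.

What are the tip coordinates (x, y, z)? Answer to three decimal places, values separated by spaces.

0.312 -0.683 1.082

θ = κ·ℓ = 0.8660 × 1.4010 = 1.21327 rad
ρ = (1 − cos θ)/κ = (1 − 0.34996)/0.8660 = 0.75062
z = sin θ / κ = 0.93676/0.8660 = 1.08171
x = ρ cos φ = 0.75062 × cos(294.58°) = 0.31223
y = ρ sin φ = 0.75062 × sin(294.58°) = -0.68260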